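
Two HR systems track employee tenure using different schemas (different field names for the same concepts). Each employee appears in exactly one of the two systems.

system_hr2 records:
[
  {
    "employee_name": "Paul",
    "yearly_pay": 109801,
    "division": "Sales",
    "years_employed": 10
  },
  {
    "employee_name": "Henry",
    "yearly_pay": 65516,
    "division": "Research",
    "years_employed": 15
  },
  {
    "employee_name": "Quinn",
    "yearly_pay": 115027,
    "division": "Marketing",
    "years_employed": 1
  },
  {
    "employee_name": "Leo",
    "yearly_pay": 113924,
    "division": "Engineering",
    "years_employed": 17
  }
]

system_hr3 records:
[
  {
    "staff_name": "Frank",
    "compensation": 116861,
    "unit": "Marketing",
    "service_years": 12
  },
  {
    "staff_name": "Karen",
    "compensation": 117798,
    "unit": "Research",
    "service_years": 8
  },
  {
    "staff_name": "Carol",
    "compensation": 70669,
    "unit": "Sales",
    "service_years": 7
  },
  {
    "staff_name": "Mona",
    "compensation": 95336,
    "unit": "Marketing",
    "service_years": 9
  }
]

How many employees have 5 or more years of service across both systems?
7

Reconcile schemas: "years_employed" (system_hr2) = "service_years" (system_hr3) = years of service

From system_hr2: 3 employees with >= 5 years
From system_hr3: 4 employees with >= 5 years

Total: 3 + 4 = 7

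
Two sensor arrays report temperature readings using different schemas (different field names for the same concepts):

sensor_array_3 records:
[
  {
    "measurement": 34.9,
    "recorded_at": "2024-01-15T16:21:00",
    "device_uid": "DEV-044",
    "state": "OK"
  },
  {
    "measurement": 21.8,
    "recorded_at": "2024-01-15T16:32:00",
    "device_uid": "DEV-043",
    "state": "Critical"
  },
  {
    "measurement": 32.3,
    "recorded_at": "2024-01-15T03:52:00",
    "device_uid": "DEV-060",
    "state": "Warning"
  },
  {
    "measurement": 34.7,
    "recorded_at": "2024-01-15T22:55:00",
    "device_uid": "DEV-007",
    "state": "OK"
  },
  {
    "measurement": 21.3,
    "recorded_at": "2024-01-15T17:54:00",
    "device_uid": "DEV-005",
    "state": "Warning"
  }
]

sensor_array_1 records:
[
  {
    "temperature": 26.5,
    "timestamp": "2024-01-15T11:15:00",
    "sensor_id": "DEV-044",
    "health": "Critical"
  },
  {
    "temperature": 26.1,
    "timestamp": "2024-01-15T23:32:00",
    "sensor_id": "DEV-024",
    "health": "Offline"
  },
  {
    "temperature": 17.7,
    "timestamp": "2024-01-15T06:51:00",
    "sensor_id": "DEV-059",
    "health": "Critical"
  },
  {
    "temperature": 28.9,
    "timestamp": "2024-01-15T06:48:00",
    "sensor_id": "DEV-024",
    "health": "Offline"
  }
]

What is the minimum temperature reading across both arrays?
17.7

Schema mapping: "measurement" (sensor_array_3) = "temperature" (sensor_array_1) = temperature reading

Minimum in sensor_array_3: 21.3
Minimum in sensor_array_1: 17.7

Overall minimum: min(21.3, 17.7) = 17.7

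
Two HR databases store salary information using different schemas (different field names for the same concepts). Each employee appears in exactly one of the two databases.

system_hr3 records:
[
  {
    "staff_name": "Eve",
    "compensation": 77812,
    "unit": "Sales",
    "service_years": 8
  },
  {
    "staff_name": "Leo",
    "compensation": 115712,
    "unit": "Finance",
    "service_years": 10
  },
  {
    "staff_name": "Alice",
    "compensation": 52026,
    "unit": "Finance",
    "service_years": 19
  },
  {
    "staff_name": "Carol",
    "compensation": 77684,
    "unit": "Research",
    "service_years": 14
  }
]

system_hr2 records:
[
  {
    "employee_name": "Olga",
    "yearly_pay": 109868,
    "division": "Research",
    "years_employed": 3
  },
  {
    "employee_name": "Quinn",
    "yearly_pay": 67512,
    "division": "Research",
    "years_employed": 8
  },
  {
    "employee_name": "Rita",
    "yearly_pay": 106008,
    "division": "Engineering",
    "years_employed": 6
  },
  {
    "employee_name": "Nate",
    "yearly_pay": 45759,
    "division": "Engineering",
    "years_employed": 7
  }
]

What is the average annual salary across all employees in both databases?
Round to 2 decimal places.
81547.63

Schema mapping: "compensation" (system_hr3) = "yearly_pay" (system_hr2) = annual salary

All salaries: [77812, 115712, 52026, 77684, 109868, 67512, 106008, 45759]
Sum: 652381
Count: 8
Average: 652381 / 8 = 81547.63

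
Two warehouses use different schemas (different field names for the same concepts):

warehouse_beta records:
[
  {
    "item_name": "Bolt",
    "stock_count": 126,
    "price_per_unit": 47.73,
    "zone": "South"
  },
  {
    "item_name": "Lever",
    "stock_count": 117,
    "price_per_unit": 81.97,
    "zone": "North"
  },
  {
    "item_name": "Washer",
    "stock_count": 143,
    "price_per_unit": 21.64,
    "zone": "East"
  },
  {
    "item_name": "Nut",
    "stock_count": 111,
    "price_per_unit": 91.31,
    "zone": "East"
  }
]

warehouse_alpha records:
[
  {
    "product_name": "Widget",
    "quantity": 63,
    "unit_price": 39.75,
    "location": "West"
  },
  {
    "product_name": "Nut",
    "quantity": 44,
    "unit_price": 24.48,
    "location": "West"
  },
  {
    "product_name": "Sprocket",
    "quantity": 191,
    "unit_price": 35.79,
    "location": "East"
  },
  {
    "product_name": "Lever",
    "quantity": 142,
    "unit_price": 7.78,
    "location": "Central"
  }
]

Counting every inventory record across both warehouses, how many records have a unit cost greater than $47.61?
3

Schema mapping: "price_per_unit" (warehouse_beta) = "unit_price" (warehouse_alpha) = unit cost

Records > $47.61 in warehouse_beta: 3
Records > $47.61 in warehouse_alpha: 0

Total count: 3 + 0 = 3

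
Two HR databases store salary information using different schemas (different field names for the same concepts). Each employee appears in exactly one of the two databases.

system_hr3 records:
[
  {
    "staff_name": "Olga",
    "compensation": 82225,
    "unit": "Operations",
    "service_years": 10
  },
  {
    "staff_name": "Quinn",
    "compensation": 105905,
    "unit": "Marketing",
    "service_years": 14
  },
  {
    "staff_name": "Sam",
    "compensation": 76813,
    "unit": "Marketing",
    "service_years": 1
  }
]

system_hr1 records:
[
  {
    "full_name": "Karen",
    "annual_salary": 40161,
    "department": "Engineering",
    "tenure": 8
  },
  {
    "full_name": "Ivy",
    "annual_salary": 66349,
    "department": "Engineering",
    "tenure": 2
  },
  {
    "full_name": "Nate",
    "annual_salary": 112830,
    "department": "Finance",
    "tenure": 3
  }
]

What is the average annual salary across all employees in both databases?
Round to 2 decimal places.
80713.83

Schema mapping: "compensation" (system_hr3) = "annual_salary" (system_hr1) = annual salary

All salaries: [82225, 105905, 76813, 40161, 66349, 112830]
Sum: 484283
Count: 6
Average: 484283 / 6 = 80713.83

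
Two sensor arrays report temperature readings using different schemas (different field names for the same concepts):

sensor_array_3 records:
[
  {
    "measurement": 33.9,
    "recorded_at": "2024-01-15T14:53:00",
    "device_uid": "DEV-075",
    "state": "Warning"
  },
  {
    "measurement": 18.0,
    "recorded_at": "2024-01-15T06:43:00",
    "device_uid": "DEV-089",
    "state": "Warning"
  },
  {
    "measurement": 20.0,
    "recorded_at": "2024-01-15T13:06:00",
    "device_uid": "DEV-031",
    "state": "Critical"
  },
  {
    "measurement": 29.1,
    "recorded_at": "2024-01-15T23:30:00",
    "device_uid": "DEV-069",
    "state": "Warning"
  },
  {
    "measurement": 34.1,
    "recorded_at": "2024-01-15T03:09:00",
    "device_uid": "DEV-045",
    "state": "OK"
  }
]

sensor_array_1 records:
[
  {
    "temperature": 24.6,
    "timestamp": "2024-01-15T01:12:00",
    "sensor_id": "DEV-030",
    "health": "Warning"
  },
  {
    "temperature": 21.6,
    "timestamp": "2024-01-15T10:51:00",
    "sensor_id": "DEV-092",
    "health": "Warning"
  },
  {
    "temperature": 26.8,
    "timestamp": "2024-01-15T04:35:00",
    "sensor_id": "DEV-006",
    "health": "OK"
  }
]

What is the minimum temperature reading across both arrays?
18.0

Schema mapping: "measurement" (sensor_array_3) = "temperature" (sensor_array_1) = temperature reading

Minimum in sensor_array_3: 18.0
Minimum in sensor_array_1: 21.6

Overall minimum: min(18.0, 21.6) = 18.0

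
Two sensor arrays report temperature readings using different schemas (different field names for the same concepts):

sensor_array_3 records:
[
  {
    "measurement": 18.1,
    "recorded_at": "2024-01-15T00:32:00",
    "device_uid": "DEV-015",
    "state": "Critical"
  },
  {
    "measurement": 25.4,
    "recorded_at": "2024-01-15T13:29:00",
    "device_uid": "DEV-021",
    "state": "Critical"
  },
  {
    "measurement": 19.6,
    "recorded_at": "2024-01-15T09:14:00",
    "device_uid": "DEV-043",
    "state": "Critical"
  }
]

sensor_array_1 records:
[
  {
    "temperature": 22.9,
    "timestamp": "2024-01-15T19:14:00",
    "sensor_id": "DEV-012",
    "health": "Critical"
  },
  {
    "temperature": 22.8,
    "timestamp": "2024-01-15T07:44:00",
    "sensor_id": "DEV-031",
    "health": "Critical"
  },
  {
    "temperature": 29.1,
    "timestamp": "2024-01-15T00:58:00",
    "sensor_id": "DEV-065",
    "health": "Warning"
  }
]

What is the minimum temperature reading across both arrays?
18.1

Schema mapping: "measurement" (sensor_array_3) = "temperature" (sensor_array_1) = temperature reading

Minimum in sensor_array_3: 18.1
Minimum in sensor_array_1: 22.8

Overall minimum: min(18.1, 22.8) = 18.1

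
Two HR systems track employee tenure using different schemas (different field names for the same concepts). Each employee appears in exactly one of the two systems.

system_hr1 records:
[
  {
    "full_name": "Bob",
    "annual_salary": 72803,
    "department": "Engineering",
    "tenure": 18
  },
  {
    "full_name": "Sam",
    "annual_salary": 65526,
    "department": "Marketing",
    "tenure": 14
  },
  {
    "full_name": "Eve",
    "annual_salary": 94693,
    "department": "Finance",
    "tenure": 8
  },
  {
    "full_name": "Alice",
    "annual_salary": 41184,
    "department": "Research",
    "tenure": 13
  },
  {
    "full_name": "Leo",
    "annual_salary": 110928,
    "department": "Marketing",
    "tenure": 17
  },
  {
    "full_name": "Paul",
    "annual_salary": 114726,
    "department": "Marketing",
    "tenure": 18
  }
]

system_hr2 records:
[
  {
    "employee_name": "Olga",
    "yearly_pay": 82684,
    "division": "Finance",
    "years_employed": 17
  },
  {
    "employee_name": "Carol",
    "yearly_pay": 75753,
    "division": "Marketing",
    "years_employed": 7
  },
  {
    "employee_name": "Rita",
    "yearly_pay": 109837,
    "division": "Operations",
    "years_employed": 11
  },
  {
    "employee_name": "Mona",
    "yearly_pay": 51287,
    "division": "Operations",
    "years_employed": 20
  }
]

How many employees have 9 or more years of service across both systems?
8

Reconcile schemas: "tenure" (system_hr1) = "years_employed" (system_hr2) = years of service

From system_hr1: 5 employees with >= 9 years
From system_hr2: 3 employees with >= 9 years

Total: 5 + 3 = 8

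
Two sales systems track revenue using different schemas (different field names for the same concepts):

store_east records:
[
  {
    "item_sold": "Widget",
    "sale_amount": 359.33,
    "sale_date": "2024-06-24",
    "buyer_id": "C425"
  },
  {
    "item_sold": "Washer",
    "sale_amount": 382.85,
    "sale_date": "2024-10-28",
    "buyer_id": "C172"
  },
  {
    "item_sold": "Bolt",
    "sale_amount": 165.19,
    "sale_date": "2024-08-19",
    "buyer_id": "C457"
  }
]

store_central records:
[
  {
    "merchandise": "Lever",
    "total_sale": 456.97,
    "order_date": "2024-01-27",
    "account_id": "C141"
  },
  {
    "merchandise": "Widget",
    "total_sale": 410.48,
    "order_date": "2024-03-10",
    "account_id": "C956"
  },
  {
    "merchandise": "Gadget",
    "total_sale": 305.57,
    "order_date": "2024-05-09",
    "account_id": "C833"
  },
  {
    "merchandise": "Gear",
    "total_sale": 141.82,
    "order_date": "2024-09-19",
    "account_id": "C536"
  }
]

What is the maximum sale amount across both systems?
456.97

Reconcile: "sale_amount" (store_east) = "total_sale" (store_central) = sale amount

Maximum in store_east: 382.85
Maximum in store_central: 456.97

Overall maximum: max(382.85, 456.97) = 456.97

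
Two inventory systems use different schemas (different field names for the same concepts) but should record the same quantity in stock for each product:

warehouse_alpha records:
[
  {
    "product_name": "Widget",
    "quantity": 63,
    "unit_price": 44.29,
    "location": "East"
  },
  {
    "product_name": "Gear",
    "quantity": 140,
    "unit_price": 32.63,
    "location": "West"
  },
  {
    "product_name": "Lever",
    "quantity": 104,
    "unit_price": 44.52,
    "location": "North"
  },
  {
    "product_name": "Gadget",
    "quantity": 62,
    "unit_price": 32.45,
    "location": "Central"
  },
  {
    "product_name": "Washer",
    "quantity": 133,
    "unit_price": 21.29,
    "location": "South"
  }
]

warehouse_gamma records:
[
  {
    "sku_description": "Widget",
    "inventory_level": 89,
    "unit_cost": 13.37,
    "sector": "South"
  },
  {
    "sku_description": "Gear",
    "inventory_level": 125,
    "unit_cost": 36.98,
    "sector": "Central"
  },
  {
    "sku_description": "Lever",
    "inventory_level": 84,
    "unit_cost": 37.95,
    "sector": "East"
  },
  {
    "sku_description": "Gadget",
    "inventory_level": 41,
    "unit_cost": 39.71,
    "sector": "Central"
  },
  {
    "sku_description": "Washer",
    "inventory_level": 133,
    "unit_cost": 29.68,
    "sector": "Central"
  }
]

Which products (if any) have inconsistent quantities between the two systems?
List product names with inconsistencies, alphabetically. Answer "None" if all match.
Gadget, Gear, Lever, Widget

Schema mappings:
- "product_name" (warehouse_alpha) = "sku_description" (warehouse_gamma) = product name
- "quantity" (warehouse_alpha) = "inventory_level" (warehouse_gamma) = quantity

Comparison:
  Widget: 63 vs 89 - MISMATCH
  Gear: 140 vs 125 - MISMATCH
  Lever: 104 vs 84 - MISMATCH
  Gadget: 62 vs 41 - MISMATCH
  Washer: 133 vs 133 - MATCH

Products with inconsistencies: Gadget, Gear, Lever, Widget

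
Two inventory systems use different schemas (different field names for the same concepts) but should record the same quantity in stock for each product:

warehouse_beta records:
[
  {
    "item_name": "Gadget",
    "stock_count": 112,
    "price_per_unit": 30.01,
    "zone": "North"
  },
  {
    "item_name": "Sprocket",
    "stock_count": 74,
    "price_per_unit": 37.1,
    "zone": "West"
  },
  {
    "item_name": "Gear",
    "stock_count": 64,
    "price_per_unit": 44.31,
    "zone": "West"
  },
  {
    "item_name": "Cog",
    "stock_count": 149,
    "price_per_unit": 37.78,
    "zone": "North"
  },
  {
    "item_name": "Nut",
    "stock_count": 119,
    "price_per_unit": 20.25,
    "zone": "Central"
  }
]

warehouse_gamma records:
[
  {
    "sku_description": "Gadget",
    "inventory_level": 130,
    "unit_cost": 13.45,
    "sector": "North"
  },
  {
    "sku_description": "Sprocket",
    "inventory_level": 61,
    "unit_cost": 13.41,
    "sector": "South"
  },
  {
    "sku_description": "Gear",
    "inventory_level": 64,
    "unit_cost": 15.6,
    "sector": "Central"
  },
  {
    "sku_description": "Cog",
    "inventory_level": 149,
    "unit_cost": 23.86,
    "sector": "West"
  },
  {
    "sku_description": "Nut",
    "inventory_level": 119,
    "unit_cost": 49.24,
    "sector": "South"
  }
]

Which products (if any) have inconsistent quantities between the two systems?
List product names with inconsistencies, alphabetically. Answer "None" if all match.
Gadget, Sprocket

Schema mappings:
- "item_name" (warehouse_beta) = "sku_description" (warehouse_gamma) = product name
- "stock_count" (warehouse_beta) = "inventory_level" (warehouse_gamma) = quantity

Comparison:
  Gadget: 112 vs 130 - MISMATCH
  Sprocket: 74 vs 61 - MISMATCH
  Gear: 64 vs 64 - MATCH
  Cog: 149 vs 149 - MATCH
  Nut: 119 vs 119 - MATCH

Products with inconsistencies: Gadget, Sprocket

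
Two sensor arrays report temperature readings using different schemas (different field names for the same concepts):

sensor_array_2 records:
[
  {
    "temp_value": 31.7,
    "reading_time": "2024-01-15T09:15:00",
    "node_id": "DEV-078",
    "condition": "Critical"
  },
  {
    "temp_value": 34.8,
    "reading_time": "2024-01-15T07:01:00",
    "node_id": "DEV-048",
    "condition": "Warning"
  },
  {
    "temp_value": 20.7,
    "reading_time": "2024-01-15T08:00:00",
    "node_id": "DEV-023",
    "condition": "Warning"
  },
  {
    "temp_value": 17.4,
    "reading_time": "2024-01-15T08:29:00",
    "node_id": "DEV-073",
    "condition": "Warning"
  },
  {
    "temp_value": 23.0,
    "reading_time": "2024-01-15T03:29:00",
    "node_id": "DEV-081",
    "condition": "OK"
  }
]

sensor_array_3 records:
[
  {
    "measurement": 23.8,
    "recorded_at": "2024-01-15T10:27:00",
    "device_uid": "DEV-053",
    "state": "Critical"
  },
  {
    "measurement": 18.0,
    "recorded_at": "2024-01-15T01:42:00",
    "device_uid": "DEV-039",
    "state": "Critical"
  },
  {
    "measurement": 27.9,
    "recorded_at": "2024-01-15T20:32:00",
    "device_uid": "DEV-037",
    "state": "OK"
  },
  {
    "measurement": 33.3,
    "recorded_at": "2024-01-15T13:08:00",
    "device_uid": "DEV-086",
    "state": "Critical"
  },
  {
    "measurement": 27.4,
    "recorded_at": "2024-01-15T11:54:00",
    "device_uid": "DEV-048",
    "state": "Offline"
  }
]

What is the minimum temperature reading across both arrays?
17.4

Schema mapping: "temp_value" (sensor_array_2) = "measurement" (sensor_array_3) = temperature reading

Minimum in sensor_array_2: 17.4
Minimum in sensor_array_3: 18.0

Overall minimum: min(17.4, 18.0) = 17.4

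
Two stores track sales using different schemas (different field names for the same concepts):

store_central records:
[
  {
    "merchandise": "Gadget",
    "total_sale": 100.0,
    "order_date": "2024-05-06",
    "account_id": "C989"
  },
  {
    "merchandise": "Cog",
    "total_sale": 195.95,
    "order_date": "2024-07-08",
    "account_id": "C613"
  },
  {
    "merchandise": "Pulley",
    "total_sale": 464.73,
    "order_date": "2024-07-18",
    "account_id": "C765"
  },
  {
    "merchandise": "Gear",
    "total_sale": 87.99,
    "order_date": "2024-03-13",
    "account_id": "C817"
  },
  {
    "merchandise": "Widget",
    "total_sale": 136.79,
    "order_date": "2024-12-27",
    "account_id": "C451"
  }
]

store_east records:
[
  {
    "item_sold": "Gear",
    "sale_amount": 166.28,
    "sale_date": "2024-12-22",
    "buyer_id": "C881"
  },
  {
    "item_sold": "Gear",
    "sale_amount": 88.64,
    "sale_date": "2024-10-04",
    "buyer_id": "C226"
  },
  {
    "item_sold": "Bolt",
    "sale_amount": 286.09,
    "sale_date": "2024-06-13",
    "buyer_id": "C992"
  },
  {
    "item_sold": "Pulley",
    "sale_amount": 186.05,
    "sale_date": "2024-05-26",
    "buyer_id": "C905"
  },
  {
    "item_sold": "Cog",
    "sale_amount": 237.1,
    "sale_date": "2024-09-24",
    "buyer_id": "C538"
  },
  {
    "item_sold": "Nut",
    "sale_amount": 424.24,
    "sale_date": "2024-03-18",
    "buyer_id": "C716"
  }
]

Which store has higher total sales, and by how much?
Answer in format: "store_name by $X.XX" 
store_east by $402.94

Schema mapping: "total_sale" (store_central) = "sale_amount" (store_east) = sale amount

Total for store_central: 985.46
Total for store_east: 1388.40

Difference: |985.46 - 1388.40| = 402.94
store_east has higher sales by $402.94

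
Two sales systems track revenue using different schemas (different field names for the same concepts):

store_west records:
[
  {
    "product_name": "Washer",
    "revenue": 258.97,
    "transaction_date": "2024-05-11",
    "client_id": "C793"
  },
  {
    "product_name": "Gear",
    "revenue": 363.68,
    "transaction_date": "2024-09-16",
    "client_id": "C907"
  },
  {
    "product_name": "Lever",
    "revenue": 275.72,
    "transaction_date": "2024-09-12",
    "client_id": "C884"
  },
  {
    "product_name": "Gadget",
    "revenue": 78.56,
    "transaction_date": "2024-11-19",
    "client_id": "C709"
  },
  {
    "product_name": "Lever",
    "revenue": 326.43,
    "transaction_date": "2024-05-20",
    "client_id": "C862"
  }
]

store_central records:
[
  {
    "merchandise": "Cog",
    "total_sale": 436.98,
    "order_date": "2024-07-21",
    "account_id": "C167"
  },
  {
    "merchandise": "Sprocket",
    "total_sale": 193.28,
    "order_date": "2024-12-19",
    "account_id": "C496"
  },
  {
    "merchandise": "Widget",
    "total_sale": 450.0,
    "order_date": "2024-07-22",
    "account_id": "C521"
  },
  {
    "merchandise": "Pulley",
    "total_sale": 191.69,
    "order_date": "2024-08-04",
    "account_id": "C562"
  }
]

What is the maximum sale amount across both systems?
450.0

Reconcile: "revenue" (store_west) = "total_sale" (store_central) = sale amount

Maximum in store_west: 363.68
Maximum in store_central: 450.0

Overall maximum: max(363.68, 450.0) = 450.0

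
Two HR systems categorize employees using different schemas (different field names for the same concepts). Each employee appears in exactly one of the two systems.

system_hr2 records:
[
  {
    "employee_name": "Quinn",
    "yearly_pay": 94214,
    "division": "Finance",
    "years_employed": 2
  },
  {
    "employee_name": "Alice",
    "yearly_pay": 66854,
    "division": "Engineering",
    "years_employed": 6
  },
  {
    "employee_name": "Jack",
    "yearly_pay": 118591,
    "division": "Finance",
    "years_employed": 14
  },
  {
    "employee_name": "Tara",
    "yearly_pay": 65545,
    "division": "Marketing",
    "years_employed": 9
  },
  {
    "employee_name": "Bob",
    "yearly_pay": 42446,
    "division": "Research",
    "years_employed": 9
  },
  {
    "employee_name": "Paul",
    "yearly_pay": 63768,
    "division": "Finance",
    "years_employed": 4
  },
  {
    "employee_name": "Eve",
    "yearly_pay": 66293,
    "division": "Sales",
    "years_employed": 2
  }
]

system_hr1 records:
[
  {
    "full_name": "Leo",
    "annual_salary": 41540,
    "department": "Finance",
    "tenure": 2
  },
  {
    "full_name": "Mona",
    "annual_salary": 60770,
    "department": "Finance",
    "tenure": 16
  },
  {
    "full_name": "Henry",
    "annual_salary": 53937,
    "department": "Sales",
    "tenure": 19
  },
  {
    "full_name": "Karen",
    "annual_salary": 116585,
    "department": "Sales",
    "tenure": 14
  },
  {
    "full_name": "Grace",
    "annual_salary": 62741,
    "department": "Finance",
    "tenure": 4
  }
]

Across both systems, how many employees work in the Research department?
1

Schema mapping: "division" (system_hr2) = "department" (system_hr1) = department

Research employees in system_hr2: 1
Research employees in system_hr1: 0

Total in Research: 1 + 0 = 1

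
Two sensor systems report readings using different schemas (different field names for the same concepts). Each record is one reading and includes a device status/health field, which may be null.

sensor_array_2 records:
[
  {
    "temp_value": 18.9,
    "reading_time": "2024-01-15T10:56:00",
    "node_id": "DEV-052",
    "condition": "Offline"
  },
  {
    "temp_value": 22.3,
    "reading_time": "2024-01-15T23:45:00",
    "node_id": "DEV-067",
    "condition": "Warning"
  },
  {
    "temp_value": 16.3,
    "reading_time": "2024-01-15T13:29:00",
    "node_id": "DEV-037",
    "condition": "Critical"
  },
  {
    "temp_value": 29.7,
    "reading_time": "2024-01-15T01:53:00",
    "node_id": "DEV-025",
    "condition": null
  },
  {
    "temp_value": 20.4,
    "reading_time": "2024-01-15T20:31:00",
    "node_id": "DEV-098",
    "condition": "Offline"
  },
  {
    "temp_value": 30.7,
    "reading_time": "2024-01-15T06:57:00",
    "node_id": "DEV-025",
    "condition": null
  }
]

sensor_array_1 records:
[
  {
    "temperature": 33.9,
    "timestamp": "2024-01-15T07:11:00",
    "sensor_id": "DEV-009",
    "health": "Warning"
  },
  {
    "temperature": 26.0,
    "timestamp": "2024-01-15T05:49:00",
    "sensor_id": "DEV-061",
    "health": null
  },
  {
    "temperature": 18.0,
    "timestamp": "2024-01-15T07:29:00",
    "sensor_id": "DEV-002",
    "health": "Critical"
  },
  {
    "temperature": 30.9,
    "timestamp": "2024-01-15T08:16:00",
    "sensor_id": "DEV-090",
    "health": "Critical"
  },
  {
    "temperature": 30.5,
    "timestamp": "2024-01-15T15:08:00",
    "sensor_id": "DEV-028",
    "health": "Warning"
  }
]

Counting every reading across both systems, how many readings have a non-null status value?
8

Schema mapping: "condition" (sensor_array_2) = "health" (sensor_array_1) = status

Non-null in sensor_array_2: 4
Non-null in sensor_array_1: 4

Total non-null: 4 + 4 = 8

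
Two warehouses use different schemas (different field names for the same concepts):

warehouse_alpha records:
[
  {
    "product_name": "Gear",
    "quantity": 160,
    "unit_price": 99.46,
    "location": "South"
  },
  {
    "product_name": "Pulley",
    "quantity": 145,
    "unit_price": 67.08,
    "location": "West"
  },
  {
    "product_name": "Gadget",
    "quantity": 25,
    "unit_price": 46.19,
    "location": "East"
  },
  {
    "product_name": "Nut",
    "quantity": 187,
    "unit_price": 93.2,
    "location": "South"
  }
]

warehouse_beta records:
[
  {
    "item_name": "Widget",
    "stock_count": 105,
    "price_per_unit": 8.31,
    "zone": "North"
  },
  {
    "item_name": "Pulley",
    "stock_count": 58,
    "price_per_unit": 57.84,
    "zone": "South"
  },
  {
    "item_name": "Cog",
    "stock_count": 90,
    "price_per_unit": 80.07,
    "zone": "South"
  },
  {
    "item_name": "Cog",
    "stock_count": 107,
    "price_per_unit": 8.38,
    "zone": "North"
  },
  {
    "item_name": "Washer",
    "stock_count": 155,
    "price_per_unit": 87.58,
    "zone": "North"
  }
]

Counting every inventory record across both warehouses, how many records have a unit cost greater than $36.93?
7

Schema mapping: "unit_price" (warehouse_alpha) = "price_per_unit" (warehouse_beta) = unit cost

Records > $36.93 in warehouse_alpha: 4
Records > $36.93 in warehouse_beta: 3

Total count: 4 + 3 = 7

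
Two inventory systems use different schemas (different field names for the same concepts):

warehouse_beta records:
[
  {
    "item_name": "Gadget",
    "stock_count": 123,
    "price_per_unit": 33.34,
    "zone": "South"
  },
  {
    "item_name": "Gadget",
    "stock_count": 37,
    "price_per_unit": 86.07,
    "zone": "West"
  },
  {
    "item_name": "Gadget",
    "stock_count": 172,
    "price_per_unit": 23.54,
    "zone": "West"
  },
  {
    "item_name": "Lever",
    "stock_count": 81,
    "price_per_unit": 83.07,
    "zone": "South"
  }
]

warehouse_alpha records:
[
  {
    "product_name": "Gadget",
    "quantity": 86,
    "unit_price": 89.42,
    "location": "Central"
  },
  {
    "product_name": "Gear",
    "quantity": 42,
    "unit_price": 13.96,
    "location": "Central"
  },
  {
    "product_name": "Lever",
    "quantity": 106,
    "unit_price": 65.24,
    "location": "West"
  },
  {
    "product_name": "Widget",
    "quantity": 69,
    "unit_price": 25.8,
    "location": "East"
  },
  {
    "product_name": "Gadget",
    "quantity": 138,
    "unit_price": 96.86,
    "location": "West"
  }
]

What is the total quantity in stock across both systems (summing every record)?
854

To reconcile these schemas, identify the field holding the quantity in stock in each system:
1. In warehouse_beta it is "stock_count"
2. In warehouse_alpha it is "quantity"

From warehouse_beta: 123 + 37 + 172 + 81 = 413
From warehouse_alpha: 86 + 42 + 106 + 69 + 138 = 441

Total: 413 + 441 = 854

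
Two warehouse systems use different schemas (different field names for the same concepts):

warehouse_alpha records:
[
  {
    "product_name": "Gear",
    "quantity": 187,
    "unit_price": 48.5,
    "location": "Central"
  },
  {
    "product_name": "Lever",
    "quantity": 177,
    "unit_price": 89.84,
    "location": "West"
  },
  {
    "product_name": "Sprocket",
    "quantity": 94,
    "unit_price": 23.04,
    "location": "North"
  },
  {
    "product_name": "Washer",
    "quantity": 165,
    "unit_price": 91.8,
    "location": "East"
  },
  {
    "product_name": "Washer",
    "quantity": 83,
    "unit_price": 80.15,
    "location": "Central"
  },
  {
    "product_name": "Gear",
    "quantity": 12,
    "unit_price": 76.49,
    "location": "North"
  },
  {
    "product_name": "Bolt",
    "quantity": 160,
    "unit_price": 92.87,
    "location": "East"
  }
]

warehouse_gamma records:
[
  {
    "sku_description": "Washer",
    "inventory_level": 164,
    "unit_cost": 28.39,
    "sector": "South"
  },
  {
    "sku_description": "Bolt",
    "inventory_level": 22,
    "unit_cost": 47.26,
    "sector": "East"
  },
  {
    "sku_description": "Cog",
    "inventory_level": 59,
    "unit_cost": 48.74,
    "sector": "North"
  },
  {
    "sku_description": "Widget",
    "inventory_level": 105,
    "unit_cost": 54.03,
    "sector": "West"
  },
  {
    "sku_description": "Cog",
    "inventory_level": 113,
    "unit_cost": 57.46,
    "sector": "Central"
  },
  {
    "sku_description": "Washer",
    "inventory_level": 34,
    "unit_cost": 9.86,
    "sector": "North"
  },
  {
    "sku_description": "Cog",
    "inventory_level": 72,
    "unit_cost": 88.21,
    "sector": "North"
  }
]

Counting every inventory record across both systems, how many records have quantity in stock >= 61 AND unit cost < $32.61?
2

Schema mappings:
- "quantity" (warehouse_alpha) = "inventory_level" (warehouse_gamma) = quantity
- "unit_price" (warehouse_alpha) = "unit_cost" (warehouse_gamma) = unit cost

Records meeting both conditions in warehouse_alpha: 1
Records meeting both conditions in warehouse_gamma: 1

Total: 1 + 1 = 2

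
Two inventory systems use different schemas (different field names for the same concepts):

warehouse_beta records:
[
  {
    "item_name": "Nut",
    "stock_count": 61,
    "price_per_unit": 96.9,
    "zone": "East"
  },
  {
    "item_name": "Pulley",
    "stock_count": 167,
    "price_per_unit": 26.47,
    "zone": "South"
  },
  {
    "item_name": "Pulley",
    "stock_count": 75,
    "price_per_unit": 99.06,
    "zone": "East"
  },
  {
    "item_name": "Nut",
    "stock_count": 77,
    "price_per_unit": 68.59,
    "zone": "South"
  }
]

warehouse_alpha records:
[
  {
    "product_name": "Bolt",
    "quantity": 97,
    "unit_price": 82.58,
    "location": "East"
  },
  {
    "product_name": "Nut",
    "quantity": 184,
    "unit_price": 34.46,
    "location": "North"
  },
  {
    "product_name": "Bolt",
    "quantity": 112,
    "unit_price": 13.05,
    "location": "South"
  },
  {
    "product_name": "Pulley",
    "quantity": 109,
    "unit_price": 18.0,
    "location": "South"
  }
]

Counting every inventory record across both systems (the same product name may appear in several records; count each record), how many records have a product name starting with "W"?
0

Schema mapping: "item_name" (warehouse_beta) = "product_name" (warehouse_alpha) = product name

Records with product name starting with "W" in warehouse_beta: 0
Records with product name starting with "W" in warehouse_alpha: 0

Total: 0 + 0 = 0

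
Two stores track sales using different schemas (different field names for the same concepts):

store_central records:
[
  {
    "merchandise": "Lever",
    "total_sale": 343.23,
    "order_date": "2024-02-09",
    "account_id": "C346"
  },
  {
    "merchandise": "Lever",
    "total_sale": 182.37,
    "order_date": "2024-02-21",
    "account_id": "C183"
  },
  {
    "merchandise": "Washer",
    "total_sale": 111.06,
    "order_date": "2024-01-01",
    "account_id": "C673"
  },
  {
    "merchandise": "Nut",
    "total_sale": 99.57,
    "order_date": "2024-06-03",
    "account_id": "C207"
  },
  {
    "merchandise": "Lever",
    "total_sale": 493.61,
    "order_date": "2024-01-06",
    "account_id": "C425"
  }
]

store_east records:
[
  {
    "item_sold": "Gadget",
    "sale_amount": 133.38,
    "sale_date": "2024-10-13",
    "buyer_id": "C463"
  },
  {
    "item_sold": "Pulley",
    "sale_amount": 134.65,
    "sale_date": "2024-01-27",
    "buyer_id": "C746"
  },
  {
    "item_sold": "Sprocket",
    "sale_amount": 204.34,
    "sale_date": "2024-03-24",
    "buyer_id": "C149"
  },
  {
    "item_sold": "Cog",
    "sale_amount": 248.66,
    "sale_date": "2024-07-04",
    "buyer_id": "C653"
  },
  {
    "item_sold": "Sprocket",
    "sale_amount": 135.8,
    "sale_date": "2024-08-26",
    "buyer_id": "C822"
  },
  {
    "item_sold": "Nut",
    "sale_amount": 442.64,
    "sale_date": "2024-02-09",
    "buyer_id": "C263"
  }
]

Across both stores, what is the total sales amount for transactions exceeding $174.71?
1914.85

Schema mapping: "total_sale" (store_central) = "sale_amount" (store_east) = sale amount

Sum of sales > $174.71 in store_central: 1019.21
Sum of sales > $174.71 in store_east: 895.64

Total: 1019.21 + 895.64 = 1914.85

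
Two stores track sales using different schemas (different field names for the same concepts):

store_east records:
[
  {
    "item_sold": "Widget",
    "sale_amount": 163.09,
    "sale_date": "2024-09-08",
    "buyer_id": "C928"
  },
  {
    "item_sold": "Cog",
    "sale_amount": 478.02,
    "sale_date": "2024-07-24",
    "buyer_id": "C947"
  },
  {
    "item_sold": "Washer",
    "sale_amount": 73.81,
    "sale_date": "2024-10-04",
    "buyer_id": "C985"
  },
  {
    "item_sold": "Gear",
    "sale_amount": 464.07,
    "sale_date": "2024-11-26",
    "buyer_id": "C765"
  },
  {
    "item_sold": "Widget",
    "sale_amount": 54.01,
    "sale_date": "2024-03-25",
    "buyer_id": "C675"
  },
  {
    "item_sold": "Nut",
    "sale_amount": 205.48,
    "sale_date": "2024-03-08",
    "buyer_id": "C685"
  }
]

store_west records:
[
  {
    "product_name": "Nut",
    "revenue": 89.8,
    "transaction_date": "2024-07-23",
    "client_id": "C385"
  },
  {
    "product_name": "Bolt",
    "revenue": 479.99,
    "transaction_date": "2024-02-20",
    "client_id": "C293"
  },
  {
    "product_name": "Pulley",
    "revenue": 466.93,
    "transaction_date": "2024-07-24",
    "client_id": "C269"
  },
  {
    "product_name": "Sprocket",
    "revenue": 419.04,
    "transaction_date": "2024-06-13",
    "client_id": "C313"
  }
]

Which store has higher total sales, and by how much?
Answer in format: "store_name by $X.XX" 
store_west by $17.28

Schema mapping: "sale_amount" (store_east) = "revenue" (store_west) = sale amount

Total for store_east: 1438.48
Total for store_west: 1455.76

Difference: |1438.48 - 1455.76| = 17.28
store_west has higher sales by $17.28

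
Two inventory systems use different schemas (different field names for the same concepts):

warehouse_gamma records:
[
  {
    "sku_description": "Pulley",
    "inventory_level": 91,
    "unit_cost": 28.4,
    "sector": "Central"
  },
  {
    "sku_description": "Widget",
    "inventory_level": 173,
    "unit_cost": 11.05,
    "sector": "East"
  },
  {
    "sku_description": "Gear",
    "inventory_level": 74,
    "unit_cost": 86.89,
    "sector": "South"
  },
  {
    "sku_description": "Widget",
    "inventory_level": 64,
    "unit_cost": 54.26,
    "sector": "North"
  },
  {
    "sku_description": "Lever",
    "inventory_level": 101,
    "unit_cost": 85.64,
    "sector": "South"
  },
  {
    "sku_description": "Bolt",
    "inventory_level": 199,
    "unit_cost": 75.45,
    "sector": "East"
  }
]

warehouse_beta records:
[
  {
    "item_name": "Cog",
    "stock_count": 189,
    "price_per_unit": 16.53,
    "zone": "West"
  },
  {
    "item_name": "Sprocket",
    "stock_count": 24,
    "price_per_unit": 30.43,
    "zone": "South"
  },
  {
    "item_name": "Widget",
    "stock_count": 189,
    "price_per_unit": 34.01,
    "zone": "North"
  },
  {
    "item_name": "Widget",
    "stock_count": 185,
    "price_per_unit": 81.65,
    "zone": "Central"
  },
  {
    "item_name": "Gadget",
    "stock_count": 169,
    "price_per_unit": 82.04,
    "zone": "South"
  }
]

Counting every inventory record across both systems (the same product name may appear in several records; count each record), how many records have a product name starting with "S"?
1

Schema mapping: "sku_description" (warehouse_gamma) = "item_name" (warehouse_beta) = product name

Records with product name starting with "S" in warehouse_gamma: 0
Records with product name starting with "S" in warehouse_beta: 1

Total: 0 + 1 = 1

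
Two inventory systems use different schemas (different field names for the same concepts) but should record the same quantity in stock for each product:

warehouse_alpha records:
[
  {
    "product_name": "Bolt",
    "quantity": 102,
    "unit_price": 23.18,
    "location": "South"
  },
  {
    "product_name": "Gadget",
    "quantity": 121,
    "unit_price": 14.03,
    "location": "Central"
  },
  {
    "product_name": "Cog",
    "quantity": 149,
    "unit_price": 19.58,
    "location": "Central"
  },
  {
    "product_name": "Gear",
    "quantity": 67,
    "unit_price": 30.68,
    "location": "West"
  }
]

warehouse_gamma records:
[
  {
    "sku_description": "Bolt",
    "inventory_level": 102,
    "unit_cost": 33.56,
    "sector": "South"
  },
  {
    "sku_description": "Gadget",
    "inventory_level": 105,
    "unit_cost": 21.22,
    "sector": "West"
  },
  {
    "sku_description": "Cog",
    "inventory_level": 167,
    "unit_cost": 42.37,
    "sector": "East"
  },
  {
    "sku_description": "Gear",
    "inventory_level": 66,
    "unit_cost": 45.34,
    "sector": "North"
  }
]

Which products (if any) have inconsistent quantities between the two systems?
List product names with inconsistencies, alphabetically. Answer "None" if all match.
Cog, Gadget, Gear

Schema mappings:
- "product_name" (warehouse_alpha) = "sku_description" (warehouse_gamma) = product name
- "quantity" (warehouse_alpha) = "inventory_level" (warehouse_gamma) = quantity

Comparison:
  Bolt: 102 vs 102 - MATCH
  Gadget: 121 vs 105 - MISMATCH
  Cog: 149 vs 167 - MISMATCH
  Gear: 67 vs 66 - MISMATCH

Products with inconsistencies: Cog, Gadget, Gear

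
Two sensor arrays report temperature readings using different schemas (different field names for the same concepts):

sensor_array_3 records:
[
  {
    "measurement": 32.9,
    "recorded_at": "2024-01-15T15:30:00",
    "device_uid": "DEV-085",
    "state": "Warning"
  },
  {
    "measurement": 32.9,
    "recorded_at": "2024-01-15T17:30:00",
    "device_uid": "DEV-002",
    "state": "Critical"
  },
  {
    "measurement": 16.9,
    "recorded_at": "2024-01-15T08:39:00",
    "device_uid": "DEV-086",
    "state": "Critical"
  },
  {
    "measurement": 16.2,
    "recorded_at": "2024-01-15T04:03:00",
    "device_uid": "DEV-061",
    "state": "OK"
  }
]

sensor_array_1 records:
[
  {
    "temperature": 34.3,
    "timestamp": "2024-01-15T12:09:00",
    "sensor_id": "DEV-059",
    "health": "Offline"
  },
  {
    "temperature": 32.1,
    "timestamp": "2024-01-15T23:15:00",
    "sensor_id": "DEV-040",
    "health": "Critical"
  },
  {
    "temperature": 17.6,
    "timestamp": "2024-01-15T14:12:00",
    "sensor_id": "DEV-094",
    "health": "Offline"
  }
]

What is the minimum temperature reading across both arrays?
16.2

Schema mapping: "measurement" (sensor_array_3) = "temperature" (sensor_array_1) = temperature reading

Minimum in sensor_array_3: 16.2
Minimum in sensor_array_1: 17.6

Overall minimum: min(16.2, 17.6) = 16.2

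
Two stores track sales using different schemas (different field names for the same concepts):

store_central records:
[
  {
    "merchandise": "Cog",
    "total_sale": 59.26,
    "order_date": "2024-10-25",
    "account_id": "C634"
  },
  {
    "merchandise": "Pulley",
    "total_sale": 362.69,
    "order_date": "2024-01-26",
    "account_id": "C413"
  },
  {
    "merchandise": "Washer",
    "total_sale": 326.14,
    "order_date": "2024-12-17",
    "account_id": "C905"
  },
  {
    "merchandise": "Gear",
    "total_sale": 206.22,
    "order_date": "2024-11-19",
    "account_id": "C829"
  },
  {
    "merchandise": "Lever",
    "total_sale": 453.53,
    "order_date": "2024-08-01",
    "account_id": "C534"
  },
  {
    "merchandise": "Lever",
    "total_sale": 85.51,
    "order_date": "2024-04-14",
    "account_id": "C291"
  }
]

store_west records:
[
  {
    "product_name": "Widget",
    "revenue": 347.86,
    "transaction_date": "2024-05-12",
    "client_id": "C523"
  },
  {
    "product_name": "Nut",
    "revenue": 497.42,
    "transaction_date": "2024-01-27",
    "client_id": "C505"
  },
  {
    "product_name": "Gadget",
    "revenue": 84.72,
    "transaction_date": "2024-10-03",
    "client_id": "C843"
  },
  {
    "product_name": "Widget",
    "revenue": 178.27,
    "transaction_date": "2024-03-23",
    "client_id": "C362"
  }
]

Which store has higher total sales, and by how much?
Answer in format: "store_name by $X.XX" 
store_central by $385.08

Schema mapping: "total_sale" (store_central) = "revenue" (store_west) = sale amount

Total for store_central: 1493.35
Total for store_west: 1108.27

Difference: |1493.35 - 1108.27| = 385.08
store_central has higher sales by $385.08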